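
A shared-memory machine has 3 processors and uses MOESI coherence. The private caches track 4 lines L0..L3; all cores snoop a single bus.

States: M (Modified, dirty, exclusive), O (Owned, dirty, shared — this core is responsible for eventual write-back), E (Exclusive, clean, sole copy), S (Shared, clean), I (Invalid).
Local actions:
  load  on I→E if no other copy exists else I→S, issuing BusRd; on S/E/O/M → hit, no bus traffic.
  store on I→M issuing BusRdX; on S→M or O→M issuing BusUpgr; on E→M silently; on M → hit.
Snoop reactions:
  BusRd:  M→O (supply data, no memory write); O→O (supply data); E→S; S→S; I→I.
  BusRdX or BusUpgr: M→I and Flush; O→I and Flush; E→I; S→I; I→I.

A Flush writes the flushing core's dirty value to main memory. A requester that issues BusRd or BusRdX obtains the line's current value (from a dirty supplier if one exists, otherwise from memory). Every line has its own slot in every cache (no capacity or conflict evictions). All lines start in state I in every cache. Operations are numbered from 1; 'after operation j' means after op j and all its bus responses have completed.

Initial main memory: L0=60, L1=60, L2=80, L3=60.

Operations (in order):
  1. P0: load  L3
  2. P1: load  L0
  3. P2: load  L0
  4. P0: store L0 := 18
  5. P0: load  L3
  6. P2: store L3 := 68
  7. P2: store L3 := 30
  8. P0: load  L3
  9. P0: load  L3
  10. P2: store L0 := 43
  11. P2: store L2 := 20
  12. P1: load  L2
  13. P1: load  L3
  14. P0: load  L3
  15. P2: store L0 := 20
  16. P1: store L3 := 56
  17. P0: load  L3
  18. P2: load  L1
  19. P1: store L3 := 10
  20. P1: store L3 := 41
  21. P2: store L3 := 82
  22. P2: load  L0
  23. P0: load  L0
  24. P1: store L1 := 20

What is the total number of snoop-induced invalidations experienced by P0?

[1] P0: load  L3 | P0:E(60), P1:I, P2:I | bus: BusRd
[2] P1: load  L0 | P0:I, P1:E(60), P2:I | bus: BusRd
[3] P2: load  L0 | P0:I, P1:S(60), P2:S(60) | bus: BusRd
[4] P0: store L0 := 18 | P0:M(18), P1:I, P2:I | bus: BusRdX
[5] P0: load  L3 | P0:E(60), P1:I, P2:I | bus: none
[6] P2: store L3 := 68 | P0:I, P1:I, P2:M(68) | bus: BusRdX
[7] P2: store L3 := 30 | P0:I, P1:I, P2:M(30) | bus: none
[8] P0: load  L3 | P0:S(30), P1:I, P2:O(30) | bus: BusRd
[9] P0: load  L3 | P0:S(30), P1:I, P2:O(30) | bus: none
[10] P2: store L0 := 43 | P0:I, P1:I, P2:M(43) | bus: BusRdX,Flush
[11] P2: store L2 := 20 | P0:I, P1:I, P2:M(20) | bus: BusRdX
[12] P1: load  L2 | P0:I, P1:S(20), P2:O(20) | bus: BusRd
[13] P1: load  L3 | P0:S(30), P1:S(30), P2:O(30) | bus: BusRd
[14] P0: load  L3 | P0:S(30), P1:S(30), P2:O(30) | bus: none
[15] P2: store L0 := 20 | P0:I, P1:I, P2:M(20) | bus: none
[16] P1: store L3 := 56 | P0:I, P1:M(56), P2:I | bus: BusUpgr,Flush
[17] P0: load  L3 | P0:S(56), P1:O(56), P2:I | bus: BusRd
[18] P2: load  L1 | P0:I, P1:I, P2:E(60) | bus: BusRd
[19] P1: store L3 := 10 | P0:I, P1:M(10), P2:I | bus: BusUpgr
[20] P1: store L3 := 41 | P0:I, P1:M(41), P2:I | bus: none
[21] P2: store L3 := 82 | P0:I, P1:I, P2:M(82) | bus: BusRdX,Flush
[22] P2: load  L0 | P0:I, P1:I, P2:M(20) | bus: none
[23] P0: load  L0 | P0:S(20), P1:I, P2:O(20) | bus: BusRd
[24] P1: store L1 := 20 | P0:I, P1:M(20), P2:I | bus: BusRdX

invalidations = 4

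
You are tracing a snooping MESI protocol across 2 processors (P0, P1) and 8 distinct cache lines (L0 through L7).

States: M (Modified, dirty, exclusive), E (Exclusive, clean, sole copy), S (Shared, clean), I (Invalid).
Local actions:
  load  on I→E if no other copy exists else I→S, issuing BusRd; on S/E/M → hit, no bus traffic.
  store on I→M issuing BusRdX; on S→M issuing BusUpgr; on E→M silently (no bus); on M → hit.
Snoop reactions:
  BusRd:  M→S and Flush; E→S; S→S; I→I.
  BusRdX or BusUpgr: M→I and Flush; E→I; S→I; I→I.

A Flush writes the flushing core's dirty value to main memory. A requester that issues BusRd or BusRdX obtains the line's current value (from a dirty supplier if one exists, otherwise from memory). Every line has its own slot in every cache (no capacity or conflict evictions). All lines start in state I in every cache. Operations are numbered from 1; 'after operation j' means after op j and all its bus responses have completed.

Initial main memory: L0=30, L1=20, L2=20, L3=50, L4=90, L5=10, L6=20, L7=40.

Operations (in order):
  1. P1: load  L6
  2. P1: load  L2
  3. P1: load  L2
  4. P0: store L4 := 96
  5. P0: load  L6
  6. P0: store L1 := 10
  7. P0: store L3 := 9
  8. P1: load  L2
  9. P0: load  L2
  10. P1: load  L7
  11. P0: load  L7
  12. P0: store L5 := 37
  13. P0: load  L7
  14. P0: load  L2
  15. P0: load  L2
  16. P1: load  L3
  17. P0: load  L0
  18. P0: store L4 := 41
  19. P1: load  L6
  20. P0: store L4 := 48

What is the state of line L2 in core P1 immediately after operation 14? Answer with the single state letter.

state = S

step 1: P1: load  L6  ⟶  IE  (L6)  txn=BusRd  M[L6]=20
step 2: P1: load  L2  ⟶  IE  (L2)  txn=BusRd  M[L2]=20
step 3: P1: load  L2  ⟶  IE  (L2)  txn=∅  M[L2]=20
step 4: P0: store L4 := 96  ⟶  MI  (L4)  txn=BusRdX  M[L4]=90
step 5: P0: load  L6  ⟶  SS  (L6)  txn=BusRd  M[L6]=20
step 6: P0: store L1 := 10  ⟶  MI  (L1)  txn=BusRdX  M[L1]=20
step 7: P0: store L3 := 9  ⟶  MI  (L3)  txn=BusRdX  M[L3]=50
step 8: P1: load  L2  ⟶  IE  (L2)  txn=∅  M[L2]=20
step 9: P0: load  L2  ⟶  SS  (L2)  txn=BusRd  M[L2]=20
step 10: P1: load  L7  ⟶  IE  (L7)  txn=BusRd  M[L7]=40
step 11: P0: load  L7  ⟶  SS  (L7)  txn=BusRd  M[L7]=40
step 12: P0: store L5 := 37  ⟶  MI  (L5)  txn=BusRdX  M[L5]=10
step 13: P0: load  L7  ⟶  SS  (L7)  txn=∅  M[L7]=40
step 14: P0: load  L2  ⟶  SS  (L2)  txn=∅  M[L2]=20
step 15: P0: load  L2  ⟶  SS  (L2)  txn=∅  M[L2]=20
step 16: P1: load  L3  ⟶  SS  (L3)  txn=BusRd+Flush  M[L3]=9
step 17: P0: load  L0  ⟶  EI  (L0)  txn=BusRd  M[L0]=30
step 18: P0: store L4 := 41  ⟶  MI  (L4)  txn=∅  M[L4]=90
step 19: P1: load  L6  ⟶  SS  (L6)  txn=∅  M[L6]=20
step 20: P0: store L4 := 48  ⟶  MI  (L4)  txn=∅  M[L4]=90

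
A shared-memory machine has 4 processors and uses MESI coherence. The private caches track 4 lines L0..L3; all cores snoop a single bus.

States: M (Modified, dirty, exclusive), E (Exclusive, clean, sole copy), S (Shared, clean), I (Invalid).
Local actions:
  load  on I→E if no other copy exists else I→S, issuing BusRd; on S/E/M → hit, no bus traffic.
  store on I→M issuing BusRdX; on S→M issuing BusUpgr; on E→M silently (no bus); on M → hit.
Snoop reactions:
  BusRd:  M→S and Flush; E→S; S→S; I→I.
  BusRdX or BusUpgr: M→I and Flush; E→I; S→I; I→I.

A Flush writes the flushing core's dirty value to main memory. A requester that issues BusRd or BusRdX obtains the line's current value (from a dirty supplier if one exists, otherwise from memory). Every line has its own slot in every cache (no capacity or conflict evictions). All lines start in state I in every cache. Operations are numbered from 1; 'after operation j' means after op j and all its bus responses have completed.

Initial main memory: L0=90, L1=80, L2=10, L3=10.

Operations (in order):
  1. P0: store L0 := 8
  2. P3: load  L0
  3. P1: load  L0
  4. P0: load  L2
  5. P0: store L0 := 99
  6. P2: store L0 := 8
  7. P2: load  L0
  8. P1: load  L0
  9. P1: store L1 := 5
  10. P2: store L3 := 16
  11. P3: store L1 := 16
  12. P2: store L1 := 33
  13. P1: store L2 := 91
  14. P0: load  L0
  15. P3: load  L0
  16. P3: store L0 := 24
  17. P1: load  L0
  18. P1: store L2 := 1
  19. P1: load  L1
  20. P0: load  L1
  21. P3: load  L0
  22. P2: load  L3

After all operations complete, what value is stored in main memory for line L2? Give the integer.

  op1 P0: store L0 := 8 → M/I/I/I on L0; bus BusRdX; mem=90
  op2 P3: load  L0 → S/I/I/S on L0; bus BusRd Flush; mem=8
  op3 P1: load  L0 → S/S/I/S on L0; bus BusRd; mem=8
  op4 P0: load  L2 → E/I/I/I on L2; bus BusRd; mem=10
  op5 P0: store L0 := 99 → M/I/I/I on L0; bus BusUpgr; mem=8
  op6 P2: store L0 := 8 → I/I/M/I on L0; bus BusRdX Flush; mem=99
  op7 P2: load  L0 → I/I/M/I on L0; bus (none); mem=99
  op8 P1: load  L0 → I/S/S/I on L0; bus BusRd Flush; mem=8
  op9 P1: store L1 := 5 → I/M/I/I on L1; bus BusRdX; mem=80
  op10 P2: store L3 := 16 → I/I/M/I on L3; bus BusRdX; mem=10
  op11 P3: store L1 := 16 → I/I/I/M on L1; bus BusRdX Flush; mem=5
  op12 P2: store L1 := 33 → I/I/M/I on L1; bus BusRdX Flush; mem=16
  op13 P1: store L2 := 91 → I/M/I/I on L2; bus BusRdX; mem=10
  op14 P0: load  L0 → S/S/S/I on L0; bus BusRd; mem=8
  op15 P3: load  L0 → S/S/S/S on L0; bus BusRd; mem=8
  op16 P3: store L0 := 24 → I/I/I/M on L0; bus BusUpgr; mem=8
  op17 P1: load  L0 → I/S/I/S on L0; bus BusRd Flush; mem=24
  op18 P1: store L2 := 1 → I/M/I/I on L2; bus (none); mem=10
  op19 P1: load  L1 → I/S/S/I on L1; bus BusRd Flush; mem=33
  op20 P0: load  L1 → S/S/S/I on L1; bus BusRd; mem=33
  op21 P3: load  L0 → I/S/I/S on L0; bus (none); mem=24
  op22 P2: load  L3 → I/I/M/I on L3; bus (none); mem=10

memory[L2] = 10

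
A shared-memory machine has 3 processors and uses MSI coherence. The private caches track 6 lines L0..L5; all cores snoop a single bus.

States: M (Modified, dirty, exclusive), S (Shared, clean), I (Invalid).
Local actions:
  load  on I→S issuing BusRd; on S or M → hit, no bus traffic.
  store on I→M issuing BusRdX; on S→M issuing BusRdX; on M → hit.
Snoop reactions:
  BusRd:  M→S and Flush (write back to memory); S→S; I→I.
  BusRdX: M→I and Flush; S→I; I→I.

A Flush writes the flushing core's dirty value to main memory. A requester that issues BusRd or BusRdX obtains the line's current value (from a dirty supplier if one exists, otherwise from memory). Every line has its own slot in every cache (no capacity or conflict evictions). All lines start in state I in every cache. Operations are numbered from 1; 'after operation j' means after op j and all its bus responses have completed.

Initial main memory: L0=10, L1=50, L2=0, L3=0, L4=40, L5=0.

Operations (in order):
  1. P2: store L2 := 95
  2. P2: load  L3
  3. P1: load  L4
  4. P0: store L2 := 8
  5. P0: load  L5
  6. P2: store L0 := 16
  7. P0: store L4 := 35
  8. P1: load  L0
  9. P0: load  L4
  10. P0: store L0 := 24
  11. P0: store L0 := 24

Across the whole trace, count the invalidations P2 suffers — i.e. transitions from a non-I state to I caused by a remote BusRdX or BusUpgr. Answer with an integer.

  op1 P2: store L2 := 95 → I/I/M on L2; bus BusRdX; mem=0
  op2 P2: load  L3 → I/I/S on L3; bus BusRd; mem=0
  op3 P1: load  L4 → I/S/I on L4; bus BusRd; mem=40
  op4 P0: store L2 := 8 → M/I/I on L2; bus BusRdX Flush; mem=95
  op5 P0: load  L5 → S/I/I on L5; bus BusRd; mem=0
  op6 P2: store L0 := 16 → I/I/M on L0; bus BusRdX; mem=10
  op7 P0: store L4 := 35 → M/I/I on L4; bus BusRdX; mem=40
  op8 P1: load  L0 → I/S/S on L0; bus BusRd Flush; mem=16
  op9 P0: load  L4 → M/I/I on L4; bus (none); mem=40
  op10 P0: store L0 := 24 → M/I/I on L0; bus BusRdX; mem=16
  op11 P0: store L0 := 24 → M/I/I on L0; bus (none); mem=16

invalidations = 2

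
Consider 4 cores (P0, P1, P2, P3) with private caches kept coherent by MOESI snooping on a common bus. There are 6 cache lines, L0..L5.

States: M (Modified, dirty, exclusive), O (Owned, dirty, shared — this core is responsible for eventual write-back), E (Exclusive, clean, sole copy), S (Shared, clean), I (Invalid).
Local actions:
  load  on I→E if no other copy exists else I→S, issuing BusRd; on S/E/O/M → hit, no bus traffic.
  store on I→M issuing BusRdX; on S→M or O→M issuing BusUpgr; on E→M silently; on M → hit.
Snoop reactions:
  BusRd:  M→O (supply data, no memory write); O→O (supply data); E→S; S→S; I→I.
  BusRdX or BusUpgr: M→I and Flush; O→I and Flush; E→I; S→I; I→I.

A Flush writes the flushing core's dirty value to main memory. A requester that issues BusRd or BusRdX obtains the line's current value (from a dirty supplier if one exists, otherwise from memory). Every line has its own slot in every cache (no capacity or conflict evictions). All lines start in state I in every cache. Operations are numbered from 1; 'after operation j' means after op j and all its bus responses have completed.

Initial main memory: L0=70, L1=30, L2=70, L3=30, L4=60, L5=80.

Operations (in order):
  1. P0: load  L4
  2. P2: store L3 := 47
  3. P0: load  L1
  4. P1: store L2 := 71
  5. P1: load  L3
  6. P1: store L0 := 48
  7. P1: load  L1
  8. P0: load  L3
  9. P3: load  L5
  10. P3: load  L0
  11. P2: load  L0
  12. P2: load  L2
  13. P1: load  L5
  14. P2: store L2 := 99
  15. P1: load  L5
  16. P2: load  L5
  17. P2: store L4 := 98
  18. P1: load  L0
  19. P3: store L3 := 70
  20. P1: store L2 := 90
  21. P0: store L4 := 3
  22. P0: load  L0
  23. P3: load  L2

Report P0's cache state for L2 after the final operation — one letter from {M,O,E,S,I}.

state = I

[1] P0: load  L4 | P0:E(60), P1:I, P2:I, P3:I | bus: BusRd
[2] P2: store L3 := 47 | P0:I, P1:I, P2:M(47), P3:I | bus: BusRdX
[3] P0: load  L1 | P0:E(30), P1:I, P2:I, P3:I | bus: BusRd
[4] P1: store L2 := 71 | P0:I, P1:M(71), P2:I, P3:I | bus: BusRdX
[5] P1: load  L3 | P0:I, P1:S(47), P2:O(47), P3:I | bus: BusRd
[6] P1: store L0 := 48 | P0:I, P1:M(48), P2:I, P3:I | bus: BusRdX
[7] P1: load  L1 | P0:S(30), P1:S(30), P2:I, P3:I | bus: BusRd
[8] P0: load  L3 | P0:S(47), P1:S(47), P2:O(47), P3:I | bus: BusRd
[9] P3: load  L5 | P0:I, P1:I, P2:I, P3:E(80) | bus: BusRd
[10] P3: load  L0 | P0:I, P1:O(48), P2:I, P3:S(48) | bus: BusRd
[11] P2: load  L0 | P0:I, P1:O(48), P2:S(48), P3:S(48) | bus: BusRd
[12] P2: load  L2 | P0:I, P1:O(71), P2:S(71), P3:I | bus: BusRd
[13] P1: load  L5 | P0:I, P1:S(80), P2:I, P3:S(80) | bus: BusRd
[14] P2: store L2 := 99 | P0:I, P1:I, P2:M(99), P3:I | bus: BusUpgr,Flush
[15] P1: load  L5 | P0:I, P1:S(80), P2:I, P3:S(80) | bus: none
[16] P2: load  L5 | P0:I, P1:S(80), P2:S(80), P3:S(80) | bus: BusRd
[17] P2: store L4 := 98 | P0:I, P1:I, P2:M(98), P3:I | bus: BusRdX
[18] P1: load  L0 | P0:I, P1:O(48), P2:S(48), P3:S(48) | bus: none
[19] P3: store L3 := 70 | P0:I, P1:I, P2:I, P3:M(70) | bus: BusRdX,Flush
[20] P1: store L2 := 90 | P0:I, P1:M(90), P2:I, P3:I | bus: BusRdX,Flush
[21] P0: store L4 := 3 | P0:M(3), P1:I, P2:I, P3:I | bus: BusRdX,Flush
[22] P0: load  L0 | P0:S(48), P1:O(48), P2:S(48), P3:S(48) | bus: BusRd
[23] P3: load  L2 | P0:I, P1:O(90), P2:I, P3:S(90) | bus: BusRd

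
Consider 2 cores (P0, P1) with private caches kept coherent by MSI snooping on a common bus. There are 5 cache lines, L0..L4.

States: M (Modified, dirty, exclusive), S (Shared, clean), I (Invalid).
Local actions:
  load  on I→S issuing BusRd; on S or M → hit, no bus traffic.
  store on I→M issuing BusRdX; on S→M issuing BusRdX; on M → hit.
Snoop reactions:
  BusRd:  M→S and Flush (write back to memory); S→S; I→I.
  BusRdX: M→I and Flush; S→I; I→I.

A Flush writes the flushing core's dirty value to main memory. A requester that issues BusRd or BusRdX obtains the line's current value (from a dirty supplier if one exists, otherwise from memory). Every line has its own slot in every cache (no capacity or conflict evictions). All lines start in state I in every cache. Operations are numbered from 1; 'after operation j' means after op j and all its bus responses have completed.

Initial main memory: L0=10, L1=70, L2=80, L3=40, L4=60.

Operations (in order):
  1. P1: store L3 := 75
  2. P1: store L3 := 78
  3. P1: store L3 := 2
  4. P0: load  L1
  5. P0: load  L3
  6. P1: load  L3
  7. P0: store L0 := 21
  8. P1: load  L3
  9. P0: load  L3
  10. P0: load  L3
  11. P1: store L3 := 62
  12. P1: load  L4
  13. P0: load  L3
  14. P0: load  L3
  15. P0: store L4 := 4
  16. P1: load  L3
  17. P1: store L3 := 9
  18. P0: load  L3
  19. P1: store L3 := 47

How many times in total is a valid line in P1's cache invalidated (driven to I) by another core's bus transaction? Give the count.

invalidations = 1

1. P1: store L3 := 75  bus=[BusRdX]  L3: P0=I P1=M  mem[L3]=40
2. P1: store L3 := 78  bus=[-]  L3: P0=I P1=M  mem[L3]=40
3. P1: store L3 := 2  bus=[-]  L3: P0=I P1=M  mem[L3]=40
4. P0: load  L1  bus=[BusRd]  L1: P0=S P1=I  mem[L1]=70
5. P0: load  L3  bus=[BusRd,Flush]  L3: P0=S P1=S  mem[L3]=2
6. P1: load  L3  bus=[-]  L3: P0=S P1=S  mem[L3]=2
7. P0: store L0 := 21  bus=[BusRdX]  L0: P0=M P1=I  mem[L0]=10
8. P1: load  L3  bus=[-]  L3: P0=S P1=S  mem[L3]=2
9. P0: load  L3  bus=[-]  L3: P0=S P1=S  mem[L3]=2
10. P0: load  L3  bus=[-]  L3: P0=S P1=S  mem[L3]=2
11. P1: store L3 := 62  bus=[BusRdX]  L3: P0=I P1=M  mem[L3]=2
12. P1: load  L4  bus=[BusRd]  L4: P0=I P1=S  mem[L4]=60
13. P0: load  L3  bus=[BusRd,Flush]  L3: P0=S P1=S  mem[L3]=62
14. P0: load  L3  bus=[-]  L3: P0=S P1=S  mem[L3]=62
15. P0: store L4 := 4  bus=[BusRdX]  L4: P0=M P1=I  mem[L4]=60
16. P1: load  L3  bus=[-]  L3: P0=S P1=S  mem[L3]=62
17. P1: store L3 := 9  bus=[BusRdX]  L3: P0=I P1=M  mem[L3]=62
18. P0: load  L3  bus=[BusRd,Flush]  L3: P0=S P1=S  mem[L3]=9
19. P1: store L3 := 47  bus=[BusRdX]  L3: P0=I P1=M  mem[L3]=9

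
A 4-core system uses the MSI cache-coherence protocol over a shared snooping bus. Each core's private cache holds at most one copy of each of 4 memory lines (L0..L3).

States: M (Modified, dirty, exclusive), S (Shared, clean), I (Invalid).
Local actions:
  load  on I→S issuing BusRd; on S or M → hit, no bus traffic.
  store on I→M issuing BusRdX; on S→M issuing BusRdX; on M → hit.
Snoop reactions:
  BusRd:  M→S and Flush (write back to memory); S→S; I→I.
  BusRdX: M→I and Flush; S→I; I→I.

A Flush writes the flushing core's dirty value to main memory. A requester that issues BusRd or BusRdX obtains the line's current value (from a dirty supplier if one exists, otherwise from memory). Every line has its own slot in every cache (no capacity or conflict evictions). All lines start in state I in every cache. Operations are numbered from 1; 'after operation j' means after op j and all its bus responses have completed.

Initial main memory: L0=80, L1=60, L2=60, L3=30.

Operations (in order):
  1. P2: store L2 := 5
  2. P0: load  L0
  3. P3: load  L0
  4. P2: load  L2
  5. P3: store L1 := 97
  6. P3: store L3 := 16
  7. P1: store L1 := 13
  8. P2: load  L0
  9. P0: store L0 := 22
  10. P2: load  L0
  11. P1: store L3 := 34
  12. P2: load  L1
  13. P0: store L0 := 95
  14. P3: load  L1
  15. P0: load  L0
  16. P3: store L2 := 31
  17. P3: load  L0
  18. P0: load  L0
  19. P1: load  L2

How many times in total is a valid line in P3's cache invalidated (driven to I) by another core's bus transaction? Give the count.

  op1 P2: store L2 := 5 → I/I/M/I on L2; bus BusRdX; mem=60
  op2 P0: load  L0 → S/I/I/I on L0; bus BusRd; mem=80
  op3 P3: load  L0 → S/I/I/S on L0; bus BusRd; mem=80
  op4 P2: load  L2 → I/I/M/I on L2; bus (none); mem=60
  op5 P3: store L1 := 97 → I/I/I/M on L1; bus BusRdX; mem=60
  op6 P3: store L3 := 16 → I/I/I/M on L3; bus BusRdX; mem=30
  op7 P1: store L1 := 13 → I/M/I/I on L1; bus BusRdX Flush; mem=97
  op8 P2: load  L0 → S/I/S/S on L0; bus BusRd; mem=80
  op9 P0: store L0 := 22 → M/I/I/I on L0; bus BusRdX; mem=80
  op10 P2: load  L0 → S/I/S/I on L0; bus BusRd Flush; mem=22
  op11 P1: store L3 := 34 → I/M/I/I on L3; bus BusRdX Flush; mem=16
  op12 P2: load  L1 → I/S/S/I on L1; bus BusRd Flush; mem=13
  op13 P0: store L0 := 95 → M/I/I/I on L0; bus BusRdX; mem=22
  op14 P3: load  L1 → I/S/S/S on L1; bus BusRd; mem=13
  op15 P0: load  L0 → M/I/I/I on L0; bus (none); mem=22
  op16 P3: store L2 := 31 → I/I/I/M on L2; bus BusRdX Flush; mem=5
  op17 P3: load  L0 → S/I/I/S on L0; bus BusRd Flush; mem=95
  op18 P0: load  L0 → S/I/I/S on L0; bus (none); mem=95
  op19 P1: load  L2 → I/S/I/S on L2; bus BusRd Flush; mem=31

invalidations = 3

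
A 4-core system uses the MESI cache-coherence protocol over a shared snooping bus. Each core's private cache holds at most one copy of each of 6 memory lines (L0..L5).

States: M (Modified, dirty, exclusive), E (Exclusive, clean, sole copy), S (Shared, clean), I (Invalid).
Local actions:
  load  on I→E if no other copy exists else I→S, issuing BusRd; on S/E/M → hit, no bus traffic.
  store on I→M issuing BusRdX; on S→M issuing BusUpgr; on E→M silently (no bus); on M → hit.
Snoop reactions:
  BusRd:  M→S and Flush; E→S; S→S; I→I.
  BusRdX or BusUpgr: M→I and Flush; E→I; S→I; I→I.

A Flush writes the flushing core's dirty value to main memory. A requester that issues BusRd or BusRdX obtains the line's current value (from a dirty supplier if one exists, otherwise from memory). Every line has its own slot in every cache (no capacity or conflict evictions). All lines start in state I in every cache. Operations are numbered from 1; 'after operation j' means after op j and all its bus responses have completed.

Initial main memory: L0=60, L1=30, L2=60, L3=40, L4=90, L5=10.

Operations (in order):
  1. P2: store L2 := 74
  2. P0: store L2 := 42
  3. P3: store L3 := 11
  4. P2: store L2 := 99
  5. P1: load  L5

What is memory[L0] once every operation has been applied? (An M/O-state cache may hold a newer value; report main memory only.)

memory[L0] = 60

  op1 P2: store L2 := 74 → I/I/M/I on L2; bus BusRdX; mem=60
  op2 P0: store L2 := 42 → M/I/I/I on L2; bus BusRdX Flush; mem=74
  op3 P3: store L3 := 11 → I/I/I/M on L3; bus BusRdX; mem=40
  op4 P2: store L2 := 99 → I/I/M/I on L2; bus BusRdX Flush; mem=42
  op5 P1: load  L5 → I/E/I/I on L5; bus BusRd; mem=10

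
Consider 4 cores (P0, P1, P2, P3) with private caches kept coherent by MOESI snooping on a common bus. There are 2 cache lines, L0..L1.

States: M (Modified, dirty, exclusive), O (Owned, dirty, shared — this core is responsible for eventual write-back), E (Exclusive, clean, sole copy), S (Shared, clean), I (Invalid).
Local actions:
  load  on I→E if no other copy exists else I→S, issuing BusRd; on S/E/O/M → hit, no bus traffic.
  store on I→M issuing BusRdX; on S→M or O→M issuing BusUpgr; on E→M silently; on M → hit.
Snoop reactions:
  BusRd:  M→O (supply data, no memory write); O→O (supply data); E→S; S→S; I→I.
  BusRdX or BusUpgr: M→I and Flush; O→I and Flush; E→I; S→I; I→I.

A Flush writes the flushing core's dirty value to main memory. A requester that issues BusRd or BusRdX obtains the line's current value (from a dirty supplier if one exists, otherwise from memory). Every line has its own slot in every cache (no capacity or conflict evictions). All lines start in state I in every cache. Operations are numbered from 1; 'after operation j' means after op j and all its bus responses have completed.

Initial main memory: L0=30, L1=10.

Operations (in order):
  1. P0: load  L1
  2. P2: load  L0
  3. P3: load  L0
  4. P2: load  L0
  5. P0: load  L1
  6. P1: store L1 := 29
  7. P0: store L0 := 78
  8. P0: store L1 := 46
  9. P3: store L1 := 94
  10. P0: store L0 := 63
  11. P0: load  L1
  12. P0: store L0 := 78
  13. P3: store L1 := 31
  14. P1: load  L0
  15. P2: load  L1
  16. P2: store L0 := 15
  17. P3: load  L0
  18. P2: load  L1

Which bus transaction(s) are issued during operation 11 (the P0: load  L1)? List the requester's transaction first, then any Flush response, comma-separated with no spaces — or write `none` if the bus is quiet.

bus = BusRd

1. P0: load  L1  bus=[BusRd]  L1: P0=E P1=I P2=I P3=I  mem[L1]=10
2. P2: load  L0  bus=[BusRd]  L0: P0=I P1=I P2=E P3=I  mem[L0]=30
3. P3: load  L0  bus=[BusRd]  L0: P0=I P1=I P2=S P3=S  mem[L0]=30
4. P2: load  L0  bus=[-]  L0: P0=I P1=I P2=S P3=S  mem[L0]=30
5. P0: load  L1  bus=[-]  L1: P0=E P1=I P2=I P3=I  mem[L1]=10
6. P1: store L1 := 29  bus=[BusRdX]  L1: P0=I P1=M P2=I P3=I  mem[L1]=10
7. P0: store L0 := 78  bus=[BusRdX]  L0: P0=M P1=I P2=I P3=I  mem[L0]=30
8. P0: store L1 := 46  bus=[BusRdX,Flush]  L1: P0=M P1=I P2=I P3=I  mem[L1]=29
9. P3: store L1 := 94  bus=[BusRdX,Flush]  L1: P0=I P1=I P2=I P3=M  mem[L1]=46
10. P0: store L0 := 63  bus=[-]  L0: P0=M P1=I P2=I P3=I  mem[L0]=30
11. P0: load  L1  bus=[BusRd]  L1: P0=S P1=I P2=I P3=O  mem[L1]=46
12. P0: store L0 := 78  bus=[-]  L0: P0=M P1=I P2=I P3=I  mem[L0]=30
13. P3: store L1 := 31  bus=[BusUpgr]  L1: P0=I P1=I P2=I P3=M  mem[L1]=46
14. P1: load  L0  bus=[BusRd]  L0: P0=O P1=S P2=I P3=I  mem[L0]=30
15. P2: load  L1  bus=[BusRd]  L1: P0=I P1=I P2=S P3=O  mem[L1]=46
16. P2: store L0 := 15  bus=[BusRdX,Flush]  L0: P0=I P1=I P2=M P3=I  mem[L0]=78
17. P3: load  L0  bus=[BusRd]  L0: P0=I P1=I P2=O P3=S  mem[L0]=78
18. P2: load  L1  bus=[-]  L1: P0=I P1=I P2=S P3=O  mem[L1]=46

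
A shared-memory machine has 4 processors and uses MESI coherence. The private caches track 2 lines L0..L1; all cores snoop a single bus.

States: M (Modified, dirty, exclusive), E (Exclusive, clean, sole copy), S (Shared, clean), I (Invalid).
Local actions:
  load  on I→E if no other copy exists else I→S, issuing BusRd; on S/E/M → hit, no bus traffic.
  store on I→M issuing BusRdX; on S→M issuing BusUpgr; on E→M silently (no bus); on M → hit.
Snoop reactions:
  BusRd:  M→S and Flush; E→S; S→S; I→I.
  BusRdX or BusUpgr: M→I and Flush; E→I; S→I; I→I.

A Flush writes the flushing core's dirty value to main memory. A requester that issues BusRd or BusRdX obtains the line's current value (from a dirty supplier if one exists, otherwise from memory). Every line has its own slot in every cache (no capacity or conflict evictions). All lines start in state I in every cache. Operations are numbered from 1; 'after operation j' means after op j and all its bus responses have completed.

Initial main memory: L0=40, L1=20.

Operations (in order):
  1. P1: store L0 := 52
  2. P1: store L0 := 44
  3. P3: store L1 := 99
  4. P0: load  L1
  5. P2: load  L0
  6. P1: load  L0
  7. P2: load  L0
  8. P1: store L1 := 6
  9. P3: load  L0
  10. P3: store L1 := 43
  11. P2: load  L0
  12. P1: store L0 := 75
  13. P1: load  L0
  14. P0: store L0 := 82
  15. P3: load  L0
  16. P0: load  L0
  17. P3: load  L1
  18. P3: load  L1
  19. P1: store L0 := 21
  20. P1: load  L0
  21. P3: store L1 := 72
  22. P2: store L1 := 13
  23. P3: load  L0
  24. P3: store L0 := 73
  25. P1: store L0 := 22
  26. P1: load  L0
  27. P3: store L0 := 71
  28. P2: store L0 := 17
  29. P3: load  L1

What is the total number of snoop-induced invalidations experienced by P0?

1. P1: store L0 := 52  bus=[BusRdX]  L0: P0=I P1=M P2=I P3=I  mem[L0]=40
2. P1: store L0 := 44  bus=[-]  L0: P0=I P1=M P2=I P3=I  mem[L0]=40
3. P3: store L1 := 99  bus=[BusRdX]  L1: P0=I P1=I P2=I P3=M  mem[L1]=20
4. P0: load  L1  bus=[BusRd,Flush]  L1: P0=S P1=I P2=I P3=S  mem[L1]=99
5. P2: load  L0  bus=[BusRd,Flush]  L0: P0=I P1=S P2=S P3=I  mem[L0]=44
6. P1: load  L0  bus=[-]  L0: P0=I P1=S P2=S P3=I  mem[L0]=44
7. P2: load  L0  bus=[-]  L0: P0=I P1=S P2=S P3=I  mem[L0]=44
8. P1: store L1 := 6  bus=[BusRdX]  L1: P0=I P1=M P2=I P3=I  mem[L1]=99
9. P3: load  L0  bus=[BusRd]  L0: P0=I P1=S P2=S P3=S  mem[L0]=44
10. P3: store L1 := 43  bus=[BusRdX,Flush]  L1: P0=I P1=I P2=I P3=M  mem[L1]=6
11. P2: load  L0  bus=[-]  L0: P0=I P1=S P2=S P3=S  mem[L0]=44
12. P1: store L0 := 75  bus=[BusUpgr]  L0: P0=I P1=M P2=I P3=I  mem[L0]=44
13. P1: load  L0  bus=[-]  L0: P0=I P1=M P2=I P3=I  mem[L0]=44
14. P0: store L0 := 82  bus=[BusRdX,Flush]  L0: P0=M P1=I P2=I P3=I  mem[L0]=75
15. P3: load  L0  bus=[BusRd,Flush]  L0: P0=S P1=I P2=I P3=S  mem[L0]=82
16. P0: load  L0  bus=[-]  L0: P0=S P1=I P2=I P3=S  mem[L0]=82
17. P3: load  L1  bus=[-]  L1: P0=I P1=I P2=I P3=M  mem[L1]=6
18. P3: load  L1  bus=[-]  L1: P0=I P1=I P2=I P3=M  mem[L1]=6
19. P1: store L0 := 21  bus=[BusRdX]  L0: P0=I P1=M P2=I P3=I  mem[L0]=82
20. P1: load  L0  bus=[-]  L0: P0=I P1=M P2=I P3=I  mem[L0]=82
21. P3: store L1 := 72  bus=[-]  L1: P0=I P1=I P2=I P3=M  mem[L1]=6
22. P2: store L1 := 13  bus=[BusRdX,Flush]  L1: P0=I P1=I P2=M P3=I  mem[L1]=72
23. P3: load  L0  bus=[BusRd,Flush]  L0: P0=I P1=S P2=I P3=S  mem[L0]=21
24. P3: store L0 := 73  bus=[BusUpgr]  L0: P0=I P1=I P2=I P3=M  mem[L0]=21
25. P1: store L0 := 22  bus=[BusRdX,Flush]  L0: P0=I P1=M P2=I P3=I  mem[L0]=73
26. P1: load  L0  bus=[-]  L0: P0=I P1=M P2=I P3=I  mem[L0]=73
27. P3: store L0 := 71  bus=[BusRdX,Flush]  L0: P0=I P1=I P2=I P3=M  mem[L0]=22
28. P2: store L0 := 17  bus=[BusRdX,Flush]  L0: P0=I P1=I P2=M P3=I  mem[L0]=71
29. P3: load  L1  bus=[BusRd,Flush]  L1: P0=I P1=I P2=S P3=S  mem[L1]=13

invalidations = 2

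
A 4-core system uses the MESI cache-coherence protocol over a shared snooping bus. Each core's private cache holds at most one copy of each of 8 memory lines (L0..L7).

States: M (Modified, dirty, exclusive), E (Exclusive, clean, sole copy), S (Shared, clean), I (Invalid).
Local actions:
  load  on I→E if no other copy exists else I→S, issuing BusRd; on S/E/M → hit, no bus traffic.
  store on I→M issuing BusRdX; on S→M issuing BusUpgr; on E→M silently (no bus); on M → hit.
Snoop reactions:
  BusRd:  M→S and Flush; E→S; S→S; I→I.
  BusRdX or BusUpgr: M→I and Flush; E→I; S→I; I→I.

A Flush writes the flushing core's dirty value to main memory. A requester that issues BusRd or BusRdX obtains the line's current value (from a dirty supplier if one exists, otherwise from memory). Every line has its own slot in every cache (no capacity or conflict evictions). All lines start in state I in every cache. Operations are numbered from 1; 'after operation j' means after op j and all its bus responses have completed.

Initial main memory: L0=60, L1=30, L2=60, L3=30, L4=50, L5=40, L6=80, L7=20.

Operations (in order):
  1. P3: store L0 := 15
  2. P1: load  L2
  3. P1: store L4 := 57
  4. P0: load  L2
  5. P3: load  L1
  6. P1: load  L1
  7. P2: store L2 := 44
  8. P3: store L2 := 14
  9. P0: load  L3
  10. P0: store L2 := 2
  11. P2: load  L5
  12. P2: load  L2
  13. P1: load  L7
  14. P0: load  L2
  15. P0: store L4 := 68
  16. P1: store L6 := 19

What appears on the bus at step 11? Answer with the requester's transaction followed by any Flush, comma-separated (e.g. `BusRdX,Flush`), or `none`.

  op1 P3: store L0 := 15 → I/I/I/M on L0; bus BusRdX; mem=60
  op2 P1: load  L2 → I/E/I/I on L2; bus BusRd; mem=60
  op3 P1: store L4 := 57 → I/M/I/I on L4; bus BusRdX; mem=50
  op4 P0: load  L2 → S/S/I/I on L2; bus BusRd; mem=60
  op5 P3: load  L1 → I/I/I/E on L1; bus BusRd; mem=30
  op6 P1: load  L1 → I/S/I/S on L1; bus BusRd; mem=30
  op7 P2: store L2 := 44 → I/I/M/I on L2; bus BusRdX; mem=60
  op8 P3: store L2 := 14 → I/I/I/M on L2; bus BusRdX Flush; mem=44
  op9 P0: load  L3 → E/I/I/I on L3; bus BusRd; mem=30
  op10 P0: store L2 := 2 → M/I/I/I on L2; bus BusRdX Flush; mem=14
  op11 P2: load  L5 → I/I/E/I on L5; bus BusRd; mem=40
  op12 P2: load  L2 → S/I/S/I on L2; bus BusRd Flush; mem=2
  op13 P1: load  L7 → I/E/I/I on L7; bus BusRd; mem=20
  op14 P0: load  L2 → S/I/S/I on L2; bus (none); mem=2
  op15 P0: store L4 := 68 → M/I/I/I on L4; bus BusRdX Flush; mem=57
  op16 P1: store L6 := 19 → I/M/I/I on L6; bus BusRdX; mem=80

bus = BusRd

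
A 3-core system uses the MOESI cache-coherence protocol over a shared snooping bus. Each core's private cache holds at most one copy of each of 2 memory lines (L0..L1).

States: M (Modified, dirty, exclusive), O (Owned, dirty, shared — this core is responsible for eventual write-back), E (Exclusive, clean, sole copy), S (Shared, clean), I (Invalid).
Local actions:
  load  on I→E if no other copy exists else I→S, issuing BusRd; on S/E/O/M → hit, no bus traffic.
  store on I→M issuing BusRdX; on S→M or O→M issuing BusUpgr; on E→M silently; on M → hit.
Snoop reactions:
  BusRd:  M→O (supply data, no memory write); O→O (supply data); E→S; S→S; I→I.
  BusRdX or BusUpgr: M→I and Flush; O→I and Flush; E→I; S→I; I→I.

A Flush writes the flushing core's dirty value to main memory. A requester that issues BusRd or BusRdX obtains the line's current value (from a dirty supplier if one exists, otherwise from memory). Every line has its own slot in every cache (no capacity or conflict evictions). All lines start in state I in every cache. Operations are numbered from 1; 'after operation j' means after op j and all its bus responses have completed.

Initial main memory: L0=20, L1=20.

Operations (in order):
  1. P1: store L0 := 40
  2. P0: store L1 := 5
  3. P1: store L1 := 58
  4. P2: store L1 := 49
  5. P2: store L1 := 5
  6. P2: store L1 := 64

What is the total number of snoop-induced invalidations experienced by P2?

invalidations = 0

1. P1: store L0 := 40  bus=[BusRdX]  L0: P0=I P1=M P2=I  mem[L0]=20
2. P0: store L1 := 5  bus=[BusRdX]  L1: P0=M P1=I P2=I  mem[L1]=20
3. P1: store L1 := 58  bus=[BusRdX,Flush]  L1: P0=I P1=M P2=I  mem[L1]=5
4. P2: store L1 := 49  bus=[BusRdX,Flush]  L1: P0=I P1=I P2=M  mem[L1]=58
5. P2: store L1 := 5  bus=[-]  L1: P0=I P1=I P2=M  mem[L1]=58
6. P2: store L1 := 64  bus=[-]  L1: P0=I P1=I P2=M  mem[L1]=58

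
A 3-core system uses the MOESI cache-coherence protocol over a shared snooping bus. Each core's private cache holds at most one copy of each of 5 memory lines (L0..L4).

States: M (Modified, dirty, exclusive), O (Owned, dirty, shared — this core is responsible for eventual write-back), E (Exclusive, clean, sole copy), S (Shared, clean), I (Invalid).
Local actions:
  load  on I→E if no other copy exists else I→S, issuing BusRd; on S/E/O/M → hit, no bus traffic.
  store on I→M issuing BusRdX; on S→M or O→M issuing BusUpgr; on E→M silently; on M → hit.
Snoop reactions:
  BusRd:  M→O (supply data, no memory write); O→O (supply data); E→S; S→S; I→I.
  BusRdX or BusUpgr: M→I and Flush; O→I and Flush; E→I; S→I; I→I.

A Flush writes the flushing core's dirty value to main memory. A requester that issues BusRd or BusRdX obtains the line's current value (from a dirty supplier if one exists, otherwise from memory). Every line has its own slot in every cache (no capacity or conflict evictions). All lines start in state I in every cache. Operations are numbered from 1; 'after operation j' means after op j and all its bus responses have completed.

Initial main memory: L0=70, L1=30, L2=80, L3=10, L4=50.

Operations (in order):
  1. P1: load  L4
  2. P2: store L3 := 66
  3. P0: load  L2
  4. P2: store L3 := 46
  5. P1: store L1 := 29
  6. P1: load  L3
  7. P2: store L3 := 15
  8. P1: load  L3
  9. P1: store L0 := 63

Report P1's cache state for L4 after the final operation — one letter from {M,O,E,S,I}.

step 1: P1: load  L4  ⟶  IEI  (L4)  txn=BusRd  M[L4]=50
step 2: P2: store L3 := 66  ⟶  IIM  (L3)  txn=BusRdX  M[L3]=10
step 3: P0: load  L2  ⟶  EII  (L2)  txn=BusRd  M[L2]=80
step 4: P2: store L3 := 46  ⟶  IIM  (L3)  txn=∅  M[L3]=10
step 5: P1: store L1 := 29  ⟶  IMI  (L1)  txn=BusRdX  M[L1]=30
step 6: P1: load  L3  ⟶  ISO  (L3)  txn=BusRd  M[L3]=10
step 7: P2: store L3 := 15  ⟶  IIM  (L3)  txn=BusUpgr  M[L3]=10
step 8: P1: load  L3  ⟶  ISO  (L3)  txn=BusRd  M[L3]=10
step 9: P1: store L0 := 63  ⟶  IMI  (L0)  txn=BusRdX  M[L0]=70

state = E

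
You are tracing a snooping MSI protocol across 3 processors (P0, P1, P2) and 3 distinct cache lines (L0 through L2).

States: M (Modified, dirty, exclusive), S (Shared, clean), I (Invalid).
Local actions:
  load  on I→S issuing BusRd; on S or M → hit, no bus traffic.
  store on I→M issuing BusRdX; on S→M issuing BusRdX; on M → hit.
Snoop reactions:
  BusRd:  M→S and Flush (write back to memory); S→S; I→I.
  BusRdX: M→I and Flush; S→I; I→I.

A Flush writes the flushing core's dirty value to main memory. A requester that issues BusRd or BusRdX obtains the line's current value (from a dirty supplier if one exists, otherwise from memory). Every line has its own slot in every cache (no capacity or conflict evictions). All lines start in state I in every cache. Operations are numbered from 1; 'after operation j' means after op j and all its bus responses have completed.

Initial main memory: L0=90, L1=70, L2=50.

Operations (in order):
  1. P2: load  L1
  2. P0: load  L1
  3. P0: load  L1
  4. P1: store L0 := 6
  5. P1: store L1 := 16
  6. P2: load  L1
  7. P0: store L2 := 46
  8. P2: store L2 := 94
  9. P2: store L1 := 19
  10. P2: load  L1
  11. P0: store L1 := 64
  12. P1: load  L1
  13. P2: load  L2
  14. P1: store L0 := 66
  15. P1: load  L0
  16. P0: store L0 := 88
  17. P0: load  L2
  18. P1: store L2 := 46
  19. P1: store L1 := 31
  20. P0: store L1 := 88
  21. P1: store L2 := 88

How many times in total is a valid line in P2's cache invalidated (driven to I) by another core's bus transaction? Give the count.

invalidations = 3

step 1: P2: load  L1  ⟶  IIS  (L1)  txn=BusRd  M[L1]=70
step 2: P0: load  L1  ⟶  SIS  (L1)  txn=BusRd  M[L1]=70
step 3: P0: load  L1  ⟶  SIS  (L1)  txn=∅  M[L1]=70
step 4: P1: store L0 := 6  ⟶  IMI  (L0)  txn=BusRdX  M[L0]=90
step 5: P1: store L1 := 16  ⟶  IMI  (L1)  txn=BusRdX  M[L1]=70
step 6: P2: load  L1  ⟶  ISS  (L1)  txn=BusRd+Flush  M[L1]=16
step 7: P0: store L2 := 46  ⟶  MII  (L2)  txn=BusRdX  M[L2]=50
step 8: P2: store L2 := 94  ⟶  IIM  (L2)  txn=BusRdX+Flush  M[L2]=46
step 9: P2: store L1 := 19  ⟶  IIM  (L1)  txn=BusRdX  M[L1]=16
step 10: P2: load  L1  ⟶  IIM  (L1)  txn=∅  M[L1]=16
step 11: P0: store L1 := 64  ⟶  MII  (L1)  txn=BusRdX+Flush  M[L1]=19
step 12: P1: load  L1  ⟶  SSI  (L1)  txn=BusRd+Flush  M[L1]=64
step 13: P2: load  L2  ⟶  IIM  (L2)  txn=∅  M[L2]=46
step 14: P1: store L0 := 66  ⟶  IMI  (L0)  txn=∅  M[L0]=90
step 15: P1: load  L0  ⟶  IMI  (L0)  txn=∅  M[L0]=90
step 16: P0: store L0 := 88  ⟶  MII  (L0)  txn=BusRdX+Flush  M[L0]=66
step 17: P0: load  L2  ⟶  SIS  (L2)  txn=BusRd+Flush  M[L2]=94
step 18: P1: store L2 := 46  ⟶  IMI  (L2)  txn=BusRdX  M[L2]=94
step 19: P1: store L1 := 31  ⟶  IMI  (L1)  txn=BusRdX  M[L1]=64
step 20: P0: store L1 := 88  ⟶  MII  (L1)  txn=BusRdX+Flush  M[L1]=31
step 21: P1: store L2 := 88  ⟶  IMI  (L2)  txn=∅  M[L2]=94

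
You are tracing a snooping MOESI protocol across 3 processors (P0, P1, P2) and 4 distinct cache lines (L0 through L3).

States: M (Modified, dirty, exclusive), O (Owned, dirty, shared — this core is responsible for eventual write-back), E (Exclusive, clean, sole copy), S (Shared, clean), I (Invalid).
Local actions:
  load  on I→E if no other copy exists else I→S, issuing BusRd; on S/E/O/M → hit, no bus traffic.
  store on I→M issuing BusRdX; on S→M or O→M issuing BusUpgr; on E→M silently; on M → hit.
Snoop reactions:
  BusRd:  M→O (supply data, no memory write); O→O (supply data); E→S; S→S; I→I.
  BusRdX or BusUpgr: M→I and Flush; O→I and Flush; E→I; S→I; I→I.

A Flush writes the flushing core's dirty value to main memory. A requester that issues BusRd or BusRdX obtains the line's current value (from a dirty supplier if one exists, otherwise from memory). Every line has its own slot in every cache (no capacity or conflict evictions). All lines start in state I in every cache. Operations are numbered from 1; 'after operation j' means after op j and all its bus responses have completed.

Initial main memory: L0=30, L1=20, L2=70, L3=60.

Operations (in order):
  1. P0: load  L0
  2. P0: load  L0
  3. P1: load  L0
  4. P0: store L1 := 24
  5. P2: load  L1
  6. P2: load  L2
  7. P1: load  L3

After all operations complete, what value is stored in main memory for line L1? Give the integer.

memory[L1] = 20

  op1 P0: load  L0 → E/I/I on L0; bus BusRd; mem=30
  op2 P0: load  L0 → E/I/I on L0; bus (none); mem=30
  op3 P1: load  L0 → S/S/I on L0; bus BusRd; mem=30
  op4 P0: store L1 := 24 → M/I/I on L1; bus BusRdX; mem=20
  op5 P2: load  L1 → O/I/S on L1; bus BusRd; mem=20
  op6 P2: load  L2 → I/I/E on L2; bus BusRd; mem=70
  op7 P1: load  L3 → I/E/I on L3; bus BusRd; mem=60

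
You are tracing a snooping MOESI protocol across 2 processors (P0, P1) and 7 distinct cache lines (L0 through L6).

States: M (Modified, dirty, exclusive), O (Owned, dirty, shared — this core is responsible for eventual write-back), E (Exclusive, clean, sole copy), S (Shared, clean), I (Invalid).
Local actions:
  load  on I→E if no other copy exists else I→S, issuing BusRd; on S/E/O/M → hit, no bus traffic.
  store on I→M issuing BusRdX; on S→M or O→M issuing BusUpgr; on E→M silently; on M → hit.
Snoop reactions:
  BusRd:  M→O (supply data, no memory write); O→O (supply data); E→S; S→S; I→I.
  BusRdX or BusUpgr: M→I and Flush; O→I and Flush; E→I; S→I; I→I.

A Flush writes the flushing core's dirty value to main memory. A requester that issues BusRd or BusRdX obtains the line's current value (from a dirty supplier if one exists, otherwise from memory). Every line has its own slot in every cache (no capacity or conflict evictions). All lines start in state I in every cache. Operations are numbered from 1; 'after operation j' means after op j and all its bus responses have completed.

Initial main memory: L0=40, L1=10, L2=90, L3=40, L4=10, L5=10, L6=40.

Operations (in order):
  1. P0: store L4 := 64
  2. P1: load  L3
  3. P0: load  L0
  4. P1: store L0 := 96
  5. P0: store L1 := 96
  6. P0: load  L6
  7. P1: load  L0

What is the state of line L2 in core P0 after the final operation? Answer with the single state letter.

state = I

  op1 P0: store L4 := 64 → M/I on L4; bus BusRdX; mem=10
  op2 P1: load  L3 → I/E on L3; bus BusRd; mem=40
  op3 P0: load  L0 → E/I on L0; bus BusRd; mem=40
  op4 P1: store L0 := 96 → I/M on L0; bus BusRdX; mem=40
  op5 P0: store L1 := 96 → M/I on L1; bus BusRdX; mem=10
  op6 P0: load  L6 → E/I on L6; bus BusRd; mem=40
  op7 P1: load  L0 → I/M on L0; bus (none); mem=40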